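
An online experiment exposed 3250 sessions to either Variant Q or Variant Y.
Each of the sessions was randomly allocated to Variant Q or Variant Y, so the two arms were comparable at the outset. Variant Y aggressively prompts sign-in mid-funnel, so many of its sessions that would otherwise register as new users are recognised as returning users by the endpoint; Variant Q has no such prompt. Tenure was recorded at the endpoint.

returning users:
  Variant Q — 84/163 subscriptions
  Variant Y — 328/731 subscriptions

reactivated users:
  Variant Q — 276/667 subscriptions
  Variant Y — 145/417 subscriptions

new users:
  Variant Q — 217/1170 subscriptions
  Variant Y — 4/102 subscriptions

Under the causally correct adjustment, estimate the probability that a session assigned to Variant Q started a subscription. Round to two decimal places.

0.29

User tenure is recorded after the variant and is itself shifted by it — it sits on the causal path from variant to outcome. Conditioning on a mediator would strip out part of the effect we want; the pooled comparison gives the total causal effect.
So P(outcome | do(Variant Q)) is just the pooled rate for Variant Q: 577/2000 = 0.288.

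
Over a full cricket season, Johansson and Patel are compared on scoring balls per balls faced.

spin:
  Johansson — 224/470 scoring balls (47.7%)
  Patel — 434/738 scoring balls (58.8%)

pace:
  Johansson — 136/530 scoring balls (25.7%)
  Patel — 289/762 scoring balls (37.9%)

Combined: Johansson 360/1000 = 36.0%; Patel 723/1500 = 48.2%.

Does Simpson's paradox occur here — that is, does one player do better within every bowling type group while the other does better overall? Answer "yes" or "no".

Within each bowling type level (spin 47.7% vs 58.8%; pace 25.7% vs 37.9%), Patel has the higher rate every time. Pooled: 36.0% vs 48.2% — Patel has the higher rate overall. They agree.

no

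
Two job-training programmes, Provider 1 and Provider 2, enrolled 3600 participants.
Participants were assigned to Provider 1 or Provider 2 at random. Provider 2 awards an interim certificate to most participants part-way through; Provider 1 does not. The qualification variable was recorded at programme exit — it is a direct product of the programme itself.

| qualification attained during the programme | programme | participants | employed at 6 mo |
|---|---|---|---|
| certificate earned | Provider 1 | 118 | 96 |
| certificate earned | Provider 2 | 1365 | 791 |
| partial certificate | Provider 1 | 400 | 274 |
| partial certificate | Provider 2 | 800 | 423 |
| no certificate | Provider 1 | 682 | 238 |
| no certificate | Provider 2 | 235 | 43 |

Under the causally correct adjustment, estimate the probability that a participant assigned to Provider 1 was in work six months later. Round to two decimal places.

Because the programme influences qualification attained during the programme, qualification attained during the programme is a post-treatment mediator, not a confounder. Stratifying on it would bias the estimate; the causal effect is the crude pooled difference.
So P(outcome | do(Provider 1)) is just the pooled rate for Provider 1: 608/1200 = 0.507.

0.51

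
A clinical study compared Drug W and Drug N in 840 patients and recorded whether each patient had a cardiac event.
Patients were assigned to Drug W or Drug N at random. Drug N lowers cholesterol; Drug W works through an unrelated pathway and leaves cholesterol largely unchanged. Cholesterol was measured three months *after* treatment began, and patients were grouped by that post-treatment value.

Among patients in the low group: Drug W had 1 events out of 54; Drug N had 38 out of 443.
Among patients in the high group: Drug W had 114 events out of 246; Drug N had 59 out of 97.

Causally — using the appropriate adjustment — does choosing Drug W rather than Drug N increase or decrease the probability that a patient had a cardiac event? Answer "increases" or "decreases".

increases

Cholesterol is recorded after the drug and is itself shifted by it — it sits on the causal path from drug to outcome. Conditioning on a mediator would strip out part of the effect we want; the pooled comparison gives the total causal effect.
Pooled: Drug W 38.3% vs Drug N 18.0%; Drug N is lower overall.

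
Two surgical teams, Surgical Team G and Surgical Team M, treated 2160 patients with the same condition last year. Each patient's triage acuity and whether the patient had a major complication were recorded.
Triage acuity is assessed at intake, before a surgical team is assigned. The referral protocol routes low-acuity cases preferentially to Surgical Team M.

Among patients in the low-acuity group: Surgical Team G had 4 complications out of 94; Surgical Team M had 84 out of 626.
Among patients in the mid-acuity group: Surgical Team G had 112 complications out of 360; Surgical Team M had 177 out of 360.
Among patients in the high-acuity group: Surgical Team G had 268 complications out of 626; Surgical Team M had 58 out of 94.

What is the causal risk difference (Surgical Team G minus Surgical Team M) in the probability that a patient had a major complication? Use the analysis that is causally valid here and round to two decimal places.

-0.15

The stratified and pooled comparisons disagree (Surgical Team G wins within each triage acuity; Surgical Team M wins overall), so the answer turns on the causal role of triage acuity.
Triage acuity differs across surgical teams for reasons unrelated to any effect of the surgical team itself, and it separately predicts the outcome — a classic confounder. We must compare within triage acuity levels.
Adjusting over the population distribution of triage acuity: 0.333·(0.043−0.134) + 0.333·(0.311−0.492) + 0.333·(0.428−0.617) = -0.154.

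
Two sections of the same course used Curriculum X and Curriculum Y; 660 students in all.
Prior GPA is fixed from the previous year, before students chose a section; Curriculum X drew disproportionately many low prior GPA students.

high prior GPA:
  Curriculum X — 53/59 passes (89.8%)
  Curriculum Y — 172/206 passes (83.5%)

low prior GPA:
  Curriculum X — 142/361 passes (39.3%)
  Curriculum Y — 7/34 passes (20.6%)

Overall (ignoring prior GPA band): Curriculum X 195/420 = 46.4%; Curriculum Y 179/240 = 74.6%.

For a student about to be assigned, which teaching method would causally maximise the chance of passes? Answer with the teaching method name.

Curriculum X

Prior GPA band satisfies the back-door criterion: it is not a descendant of the teaching method, and it blocks the spurious path from teaching method to outcome. Adjusting for it (i.e., using the within-prior GPA band rates) gives the causal effect.
Within each level — high prior GPA: 89.8% vs 83.5%; low prior GPA: 39.3% vs 20.6% — Curriculum X is higher every time.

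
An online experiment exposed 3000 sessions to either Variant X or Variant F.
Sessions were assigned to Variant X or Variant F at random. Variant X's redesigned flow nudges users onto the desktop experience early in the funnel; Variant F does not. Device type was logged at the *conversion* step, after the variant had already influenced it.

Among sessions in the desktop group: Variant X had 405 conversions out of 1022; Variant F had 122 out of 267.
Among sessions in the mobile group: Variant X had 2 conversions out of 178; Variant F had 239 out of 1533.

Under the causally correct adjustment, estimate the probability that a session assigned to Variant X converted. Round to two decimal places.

0.34

The device type-specific comparison favours Variant F throughout, but the pooled figures favour Variant X. The question is whether to condition on device type.
Stratifying would compare variants among sessions the variants themselves sorted into device type groups — a form of selection on an intermediate. The unconditioned pooled rates give the total causal effect.
So P(outcome | do(Variant X)) is just the pooled rate for Variant X: 407/1200 = 0.339.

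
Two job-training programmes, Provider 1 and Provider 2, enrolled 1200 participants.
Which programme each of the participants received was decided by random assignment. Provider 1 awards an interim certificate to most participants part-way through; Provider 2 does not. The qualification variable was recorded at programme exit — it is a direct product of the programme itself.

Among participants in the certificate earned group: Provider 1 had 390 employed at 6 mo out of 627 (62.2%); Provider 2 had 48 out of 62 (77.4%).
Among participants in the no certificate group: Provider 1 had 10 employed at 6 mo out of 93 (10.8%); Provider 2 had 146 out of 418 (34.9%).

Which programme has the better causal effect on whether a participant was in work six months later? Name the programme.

Provider 1

Provider 2 is higher inside every qualification attained during the programme stratum but Provider 1 is higher in aggregate. Whether to stratify depends on how qualification attained during the programme relates to the programme.
Qualification attained during the programme is recorded after the programme and is itself shifted by it — it sits on the causal path from programme to outcome. Conditioning on a mediator would strip out part of the effect we want; the pooled comparison gives the total causal effect.
Pooled: Provider 1 55.6% vs Provider 2 40.4%; Provider 1 is higher overall.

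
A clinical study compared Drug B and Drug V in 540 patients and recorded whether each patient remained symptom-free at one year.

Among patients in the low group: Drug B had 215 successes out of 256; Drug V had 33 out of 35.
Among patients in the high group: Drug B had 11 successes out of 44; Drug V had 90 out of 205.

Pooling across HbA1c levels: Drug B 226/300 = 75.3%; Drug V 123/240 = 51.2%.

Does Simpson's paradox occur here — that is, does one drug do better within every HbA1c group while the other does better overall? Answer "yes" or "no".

yes

Within each HbA1c level (low 84.0% vs 94.3%; high 25.0% vs 43.9%), Drug V has the higher rate every time. Pooled: 75.3% vs 51.2% — Drug B has the higher rate overall. The two comparisons disagree.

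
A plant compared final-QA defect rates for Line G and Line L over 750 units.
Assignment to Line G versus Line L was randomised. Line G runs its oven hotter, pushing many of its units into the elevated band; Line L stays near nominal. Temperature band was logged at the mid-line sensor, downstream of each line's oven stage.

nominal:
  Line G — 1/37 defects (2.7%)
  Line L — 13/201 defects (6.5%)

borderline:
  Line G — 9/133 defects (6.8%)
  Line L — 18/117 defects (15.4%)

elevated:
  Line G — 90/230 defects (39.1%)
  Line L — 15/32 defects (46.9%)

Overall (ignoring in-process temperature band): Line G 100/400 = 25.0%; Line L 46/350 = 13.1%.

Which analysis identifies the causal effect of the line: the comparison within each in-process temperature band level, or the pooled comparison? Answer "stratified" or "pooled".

In-process temperature band is recorded after the line and is itself shifted by it — it sits on the causal path from line to outcome. Conditioning on a mediator would strip out part of the effect we want; the pooled comparison gives the total causal effect.
Pooled: Line G 25.0% vs Line L 13.1%; Line L is lower overall.

pooled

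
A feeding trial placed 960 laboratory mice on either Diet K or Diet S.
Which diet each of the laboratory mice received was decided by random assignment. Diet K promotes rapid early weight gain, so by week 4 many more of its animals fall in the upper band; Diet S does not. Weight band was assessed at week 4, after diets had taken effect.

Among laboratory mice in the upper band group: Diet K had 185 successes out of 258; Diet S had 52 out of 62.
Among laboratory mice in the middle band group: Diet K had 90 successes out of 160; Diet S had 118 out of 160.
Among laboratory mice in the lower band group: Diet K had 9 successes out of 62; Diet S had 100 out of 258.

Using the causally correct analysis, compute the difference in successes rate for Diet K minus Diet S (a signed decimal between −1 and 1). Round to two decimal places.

+0.03

Diet S is higher inside every week-4 weight band stratum but Diet K is higher in aggregate. Whether to stratify depends on how week-4 weight band relates to the diet.
Because the diet influences week-4 weight band, week-4 weight band is a post-treatment mediator, not a confounder. Stratifying on it would bias the estimate; the causal effect is the crude pooled difference.
The causal difference is the pooled difference: 0.592 − 0.562 = +0.029.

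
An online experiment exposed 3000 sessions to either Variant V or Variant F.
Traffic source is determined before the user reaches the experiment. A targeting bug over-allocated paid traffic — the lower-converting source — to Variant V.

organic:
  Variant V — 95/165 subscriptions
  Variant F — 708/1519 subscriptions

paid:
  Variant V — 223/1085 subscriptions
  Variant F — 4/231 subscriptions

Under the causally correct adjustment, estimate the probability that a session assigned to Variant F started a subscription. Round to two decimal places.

The traffic source-specific comparison favours Variant V throughout, but the pooled figures favour Variant F. The question is whether to condition on traffic source.
The imbalance in traffic source arose from how sessions were allocated, not from anything the variant did; and traffic source independently affects the outcome. The pooled gap is confounded — condition on traffic source.
Standardising Variant F to the population traffic source mix: 0.561·708/1519 + 0.439·4/231 = 0.269.

0.27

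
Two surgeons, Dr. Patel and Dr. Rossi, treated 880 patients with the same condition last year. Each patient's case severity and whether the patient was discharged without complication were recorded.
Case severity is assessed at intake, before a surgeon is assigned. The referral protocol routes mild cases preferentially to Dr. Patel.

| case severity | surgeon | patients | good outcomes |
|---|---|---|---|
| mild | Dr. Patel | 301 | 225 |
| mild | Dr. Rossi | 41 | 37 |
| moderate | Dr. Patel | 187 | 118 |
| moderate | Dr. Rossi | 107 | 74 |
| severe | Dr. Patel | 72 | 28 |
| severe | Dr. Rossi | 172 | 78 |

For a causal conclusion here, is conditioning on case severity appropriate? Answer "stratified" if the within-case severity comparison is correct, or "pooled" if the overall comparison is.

Case severity satisfies the back-door criterion: it is not a descendant of the surgeon, and it blocks the spurious path from surgeon to outcome. Adjusting for it (i.e., using the within-case severity rates) gives the causal effect.
Within each level — mild: 74.8% vs 90.2%; moderate: 63.1% vs 69.2%; severe: 38.9% vs 45.3% — Dr. Rossi is higher every time.

stratified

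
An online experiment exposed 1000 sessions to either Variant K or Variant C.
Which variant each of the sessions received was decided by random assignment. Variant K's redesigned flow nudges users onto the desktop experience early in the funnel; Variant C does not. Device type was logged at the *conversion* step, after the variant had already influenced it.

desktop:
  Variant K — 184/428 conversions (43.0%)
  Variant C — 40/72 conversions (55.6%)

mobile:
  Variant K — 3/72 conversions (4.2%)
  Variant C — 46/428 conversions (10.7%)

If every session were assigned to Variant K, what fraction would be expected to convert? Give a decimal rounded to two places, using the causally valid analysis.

0.37

The device type-specific comparison favours Variant C throughout, but the pooled figures favour Variant K. The question is whether to condition on device type.
Device type is recorded after the variant and is itself shifted by it — it sits on the causal path from variant to outcome. Conditioning on a mediator would strip out part of the effect we want; the pooled comparison gives the total causal effect.
So P(outcome | do(Variant K)) is just the pooled rate for Variant K: 187/500 = 0.374.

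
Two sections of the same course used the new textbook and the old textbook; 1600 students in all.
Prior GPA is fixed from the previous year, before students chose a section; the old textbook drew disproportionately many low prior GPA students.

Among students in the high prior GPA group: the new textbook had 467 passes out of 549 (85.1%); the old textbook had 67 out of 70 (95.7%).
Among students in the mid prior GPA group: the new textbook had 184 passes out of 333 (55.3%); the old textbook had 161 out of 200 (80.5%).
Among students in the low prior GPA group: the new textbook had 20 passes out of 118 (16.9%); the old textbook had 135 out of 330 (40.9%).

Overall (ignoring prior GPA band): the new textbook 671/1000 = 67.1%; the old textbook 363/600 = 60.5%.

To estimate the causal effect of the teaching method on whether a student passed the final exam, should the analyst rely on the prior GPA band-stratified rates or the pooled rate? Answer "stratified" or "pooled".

stratified

The imbalance in prior GPA band arose from how students were allocated, not from anything the teaching method did; and prior GPA band independently affects the outcome. The pooled gap is confounded — condition on prior GPA band.
Within each level — high prior GPA: 85.1% vs 95.7%; mid prior GPA: 55.3% vs 80.5%; low prior GPA: 16.9% vs 40.9% — the old textbook is higher every time.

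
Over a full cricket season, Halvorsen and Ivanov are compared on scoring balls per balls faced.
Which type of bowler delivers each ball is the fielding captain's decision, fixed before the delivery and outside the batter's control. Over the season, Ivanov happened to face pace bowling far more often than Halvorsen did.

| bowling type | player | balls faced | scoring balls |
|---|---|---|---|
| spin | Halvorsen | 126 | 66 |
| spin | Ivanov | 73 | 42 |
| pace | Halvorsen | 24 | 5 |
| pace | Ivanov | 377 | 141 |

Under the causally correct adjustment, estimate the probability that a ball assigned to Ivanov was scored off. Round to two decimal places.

The stratified and pooled comparisons disagree (Ivanov wins within each bowling type; Halvorsen wins overall), so the answer turns on the causal role of bowling type.
Here bowling type is a common cause — it drives both which player a case falls under and the outcome. The crude comparison mixes populations; the stratum-specific rates are the causally relevant ones.
Standardising Ivanov to the population bowling type mix: 0.332·42/73 + 0.668·141/377 = 0.441.

0.44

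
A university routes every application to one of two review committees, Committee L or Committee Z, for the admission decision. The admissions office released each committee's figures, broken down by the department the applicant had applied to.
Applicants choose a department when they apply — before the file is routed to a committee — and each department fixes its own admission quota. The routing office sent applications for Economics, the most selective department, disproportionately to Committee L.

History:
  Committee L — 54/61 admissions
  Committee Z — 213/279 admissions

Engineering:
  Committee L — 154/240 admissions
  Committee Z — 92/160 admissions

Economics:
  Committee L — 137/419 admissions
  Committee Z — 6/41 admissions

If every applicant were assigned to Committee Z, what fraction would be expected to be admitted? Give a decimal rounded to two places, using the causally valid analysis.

0.46

The stratified and pooled comparisons disagree (Committee L wins within each department; Committee Z wins overall), so the answer turns on the causal role of department.
Nothing the review committee does changes department; the imbalance is an allocation artefact. With department also predicting the outcome, the pooled figure is confounded, and the within-stratum comparison is the causal one.
Standardising Committee Z to the population department mix: 0.283·213/279 + 0.333·92/160 + 0.383·6/41 = 0.464.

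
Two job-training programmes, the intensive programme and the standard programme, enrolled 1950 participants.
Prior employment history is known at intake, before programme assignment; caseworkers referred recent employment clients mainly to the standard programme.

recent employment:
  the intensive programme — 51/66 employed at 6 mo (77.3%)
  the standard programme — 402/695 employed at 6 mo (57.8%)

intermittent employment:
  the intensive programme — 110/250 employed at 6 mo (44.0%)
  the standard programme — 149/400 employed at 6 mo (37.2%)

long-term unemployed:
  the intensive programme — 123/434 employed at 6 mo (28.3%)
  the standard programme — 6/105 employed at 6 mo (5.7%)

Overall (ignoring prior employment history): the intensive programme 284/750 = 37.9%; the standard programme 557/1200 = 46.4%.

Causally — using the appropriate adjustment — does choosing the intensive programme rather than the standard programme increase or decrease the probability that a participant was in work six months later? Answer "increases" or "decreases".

increases

The stratified and pooled comparisons disagree (the intensive programme wins within each prior employment history; the standard programme wins overall), so the answer turns on the causal role of prior employment history.
Prior employment history differs across programmes for reasons unrelated to any effect of the programme itself, and it separately predicts the outcome — a classic confounder. We must compare within prior employment history levels.
Within each level — recent employment: 77.3% vs 57.8%; intermittent employment: 44.0% vs 37.2%; long-term unemployed: 28.3% vs 5.7% — the intensive programme is higher every time.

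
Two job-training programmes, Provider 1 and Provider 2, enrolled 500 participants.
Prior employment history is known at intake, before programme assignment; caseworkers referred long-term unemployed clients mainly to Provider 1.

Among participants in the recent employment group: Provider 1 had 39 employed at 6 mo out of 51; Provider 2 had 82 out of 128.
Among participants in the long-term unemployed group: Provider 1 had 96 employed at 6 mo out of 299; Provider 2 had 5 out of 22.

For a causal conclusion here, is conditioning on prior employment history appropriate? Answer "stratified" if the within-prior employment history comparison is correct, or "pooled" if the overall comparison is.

stratified

The stratified and pooled comparisons disagree (Provider 1 wins within each prior employment history; Provider 2 wins overall), so the answer turns on the causal role of prior employment history.
Prior employment history satisfies the back-door criterion: it is not a descendant of the programme, and it blocks the spurious path from programme to outcome. Adjusting for it (i.e., using the within-prior employment history rates) gives the causal effect.
Within each level — recent employment: 76.5% vs 64.1%; long-term unemployed: 32.1% vs 22.7% — Provider 1 is higher every time.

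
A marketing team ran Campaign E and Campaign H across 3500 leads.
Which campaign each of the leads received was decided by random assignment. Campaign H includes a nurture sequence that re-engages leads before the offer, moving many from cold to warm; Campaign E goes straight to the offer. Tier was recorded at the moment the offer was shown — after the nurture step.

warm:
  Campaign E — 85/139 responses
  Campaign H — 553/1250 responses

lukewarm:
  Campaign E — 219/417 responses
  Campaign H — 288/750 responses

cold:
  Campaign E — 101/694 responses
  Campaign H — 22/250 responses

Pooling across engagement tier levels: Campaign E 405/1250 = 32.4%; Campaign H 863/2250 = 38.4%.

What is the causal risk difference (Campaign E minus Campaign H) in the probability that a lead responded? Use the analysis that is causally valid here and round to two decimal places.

Stratifying would compare campaigns among leads the campaigns themselves sorted into engagement tier groups — a form of selection on an intermediate. The unconditioned pooled rates give the total causal effect.
The causal difference is the pooled difference: 0.324 − 0.384 = -0.060.

-0.06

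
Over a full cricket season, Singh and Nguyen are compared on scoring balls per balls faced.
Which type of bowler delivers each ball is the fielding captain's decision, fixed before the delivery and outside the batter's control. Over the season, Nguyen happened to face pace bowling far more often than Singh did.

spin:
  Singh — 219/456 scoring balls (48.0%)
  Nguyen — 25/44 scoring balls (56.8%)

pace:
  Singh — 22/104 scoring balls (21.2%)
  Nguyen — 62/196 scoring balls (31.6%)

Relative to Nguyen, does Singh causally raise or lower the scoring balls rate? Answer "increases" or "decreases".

decreases

Nguyen is higher inside every bowling type stratum but Singh is higher in aggregate. Whether to stratify depends on how bowling type relates to the player.
Bowling type satisfies the back-door criterion: it is not a descendant of the player, and it blocks the spurious path from player to outcome. Adjusting for it (i.e., using the within-bowling type rates) gives the causal effect.
Within each level — spin: 48.0% vs 56.8%; pace: 21.2% vs 31.6% — Nguyen is higher every time.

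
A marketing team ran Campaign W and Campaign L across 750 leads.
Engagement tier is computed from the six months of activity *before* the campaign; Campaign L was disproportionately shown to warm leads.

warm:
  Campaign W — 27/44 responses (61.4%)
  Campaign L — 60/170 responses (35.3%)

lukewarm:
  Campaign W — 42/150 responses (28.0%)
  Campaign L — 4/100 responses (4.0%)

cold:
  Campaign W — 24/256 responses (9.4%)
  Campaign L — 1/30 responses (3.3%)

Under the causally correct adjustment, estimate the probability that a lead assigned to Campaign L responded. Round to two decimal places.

0.13

The engagement tier-specific comparison favours Campaign W throughout, but the pooled figures favour Campaign L. The question is whether to condition on engagement tier.
Engagement tier is set before the campaign has any effect — it is not caused by the campaign — and it independently drives the outcome. That makes it a confounder, so the causal comparison is within engagement tier levels.
Standardising Campaign L to the population engagement tier mix: 0.285·60/170 + 0.333·4/100 + 0.381·1/30 = 0.127.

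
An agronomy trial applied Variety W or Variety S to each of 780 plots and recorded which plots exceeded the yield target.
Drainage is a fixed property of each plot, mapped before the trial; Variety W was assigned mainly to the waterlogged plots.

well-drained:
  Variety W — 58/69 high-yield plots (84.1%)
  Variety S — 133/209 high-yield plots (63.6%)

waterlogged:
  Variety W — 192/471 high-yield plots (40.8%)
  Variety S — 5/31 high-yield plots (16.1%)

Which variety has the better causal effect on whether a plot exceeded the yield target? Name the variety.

Variety W

Variety W is higher inside every field drainage stratum but Variety S is higher in aggregate. Whether to stratify depends on how field drainage relates to the variety.
The imbalance in field drainage arose from how plots were allocated, not from anything the variety did; and field drainage independently affects the outcome. The pooled gap is confounded — condition on field drainage.
Within each level — well-drained: 84.1% vs 63.6%; waterlogged: 40.8% vs 16.1% — Variety W is higher every time.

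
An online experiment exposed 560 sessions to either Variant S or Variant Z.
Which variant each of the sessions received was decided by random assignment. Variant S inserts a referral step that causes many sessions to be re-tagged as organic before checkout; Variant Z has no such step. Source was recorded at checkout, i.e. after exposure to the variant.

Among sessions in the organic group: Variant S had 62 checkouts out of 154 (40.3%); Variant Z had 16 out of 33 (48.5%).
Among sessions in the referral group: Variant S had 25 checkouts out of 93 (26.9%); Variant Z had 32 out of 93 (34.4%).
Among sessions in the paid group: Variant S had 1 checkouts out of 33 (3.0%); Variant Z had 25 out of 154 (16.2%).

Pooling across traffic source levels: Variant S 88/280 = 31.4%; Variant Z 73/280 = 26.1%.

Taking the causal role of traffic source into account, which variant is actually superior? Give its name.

Traffic source lies on the pathway variant → traffic source → outcome, so adjusting for it blocks the indirect effect. For the total causal effect of variant, use the unadjusted pooled rates.
Pooled: Variant S 31.4% vs Variant Z 26.1%; Variant S is higher overall.

Variant S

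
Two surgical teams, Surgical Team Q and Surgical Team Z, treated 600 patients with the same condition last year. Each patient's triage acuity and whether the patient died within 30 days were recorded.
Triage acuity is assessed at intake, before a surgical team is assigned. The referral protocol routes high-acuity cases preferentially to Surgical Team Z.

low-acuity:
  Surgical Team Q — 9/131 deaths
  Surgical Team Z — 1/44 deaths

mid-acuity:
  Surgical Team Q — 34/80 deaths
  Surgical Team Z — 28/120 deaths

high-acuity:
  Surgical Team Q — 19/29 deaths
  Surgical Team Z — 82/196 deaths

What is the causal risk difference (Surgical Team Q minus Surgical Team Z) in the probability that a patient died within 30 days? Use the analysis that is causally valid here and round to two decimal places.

The stratified and pooled comparisons disagree (Surgical Team Z wins within each triage acuity; Surgical Team Q wins overall), so the answer turns on the causal role of triage acuity.
Nothing the surgical team does changes triage acuity; the imbalance is an allocation artefact. With triage acuity also predicting the outcome, the pooled figure is confounded, and the within-stratum comparison is the causal one.
Adjusting over the population distribution of triage acuity: 0.292·(0.069−0.023) + 0.333·(0.425−0.233) + 0.375·(0.655−0.418) = +0.166.

+0.17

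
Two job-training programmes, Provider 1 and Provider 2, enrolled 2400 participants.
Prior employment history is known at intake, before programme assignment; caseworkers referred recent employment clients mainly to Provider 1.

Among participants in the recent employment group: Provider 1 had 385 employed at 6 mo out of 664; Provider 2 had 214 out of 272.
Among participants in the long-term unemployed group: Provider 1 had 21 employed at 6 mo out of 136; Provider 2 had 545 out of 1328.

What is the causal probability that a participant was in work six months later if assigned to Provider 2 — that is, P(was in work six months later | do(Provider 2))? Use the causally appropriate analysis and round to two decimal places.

0.56

Provider 2 is higher inside every prior employment history stratum but Provider 1 is higher in aggregate. Whether to stratify depends on how prior employment history relates to the programme.
Prior employment history differs across programmes for reasons unrelated to any effect of the programme itself, and it separately predicts the outcome — a classic confounder. We must compare within prior employment history levels.
Standardising Provider 2 to the population prior employment history mix: 0.390·214/272 + 0.610·545/1328 = 0.557.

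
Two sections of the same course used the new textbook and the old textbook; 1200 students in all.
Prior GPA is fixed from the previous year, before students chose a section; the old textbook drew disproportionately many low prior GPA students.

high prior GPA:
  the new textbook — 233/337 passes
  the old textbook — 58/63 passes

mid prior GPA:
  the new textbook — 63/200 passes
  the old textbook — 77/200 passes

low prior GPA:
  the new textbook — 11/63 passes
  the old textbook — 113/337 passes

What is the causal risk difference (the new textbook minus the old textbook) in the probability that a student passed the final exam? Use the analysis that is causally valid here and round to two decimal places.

-0.15

Prior GPA band is set before the teaching method has any effect — it is not caused by the teaching method — and it independently drives the outcome. That makes it a confounder, so the causal comparison is within prior GPA band levels.
Adjusting over the population distribution of prior GPA band: 0.333·(0.691−0.921) + 0.333·(0.315−0.385) + 0.333·(0.175−0.335) = -0.153.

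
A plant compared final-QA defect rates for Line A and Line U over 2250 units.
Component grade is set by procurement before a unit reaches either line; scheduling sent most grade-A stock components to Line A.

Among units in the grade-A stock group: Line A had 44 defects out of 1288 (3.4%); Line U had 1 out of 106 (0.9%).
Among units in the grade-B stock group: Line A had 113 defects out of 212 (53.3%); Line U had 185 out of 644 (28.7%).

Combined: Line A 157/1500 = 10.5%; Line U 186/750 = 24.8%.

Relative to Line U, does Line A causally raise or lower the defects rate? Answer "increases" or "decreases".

increases

The stratified and pooled comparisons disagree (Line U wins within each component grade; Line A wins overall), so the answer turns on the causal role of component grade.
Here component grade is a common cause — it drives both which line a case falls under and the outcome. The crude comparison mixes populations; the stratum-specific rates are the causally relevant ones.
Within each level — grade-A stock: 3.4% vs 0.9%; grade-B stock: 53.3% vs 28.7% — Line U is lower every time.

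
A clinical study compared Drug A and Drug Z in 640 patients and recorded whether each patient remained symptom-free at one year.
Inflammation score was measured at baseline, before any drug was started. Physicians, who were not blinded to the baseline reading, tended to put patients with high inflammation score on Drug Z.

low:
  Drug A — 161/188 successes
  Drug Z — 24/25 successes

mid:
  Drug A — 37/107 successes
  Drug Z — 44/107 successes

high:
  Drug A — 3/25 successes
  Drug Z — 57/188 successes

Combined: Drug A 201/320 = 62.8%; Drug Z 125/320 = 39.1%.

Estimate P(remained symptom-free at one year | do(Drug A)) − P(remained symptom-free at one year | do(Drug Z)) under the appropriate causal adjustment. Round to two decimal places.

-0.12

The stratified and pooled comparisons disagree (Drug Z wins within each inflammation score; Drug A wins overall), so the answer turns on the causal role of inflammation score.
Here inflammation score is a common cause — it drives both which drug a case falls under and the outcome. The crude comparison mixes populations; the stratum-specific rates are the causally relevant ones.
Adjusting over the population distribution of inflammation score: 0.333·(0.856−0.960) + 0.334·(0.346−0.411) + 0.333·(0.120−0.303) = -0.117.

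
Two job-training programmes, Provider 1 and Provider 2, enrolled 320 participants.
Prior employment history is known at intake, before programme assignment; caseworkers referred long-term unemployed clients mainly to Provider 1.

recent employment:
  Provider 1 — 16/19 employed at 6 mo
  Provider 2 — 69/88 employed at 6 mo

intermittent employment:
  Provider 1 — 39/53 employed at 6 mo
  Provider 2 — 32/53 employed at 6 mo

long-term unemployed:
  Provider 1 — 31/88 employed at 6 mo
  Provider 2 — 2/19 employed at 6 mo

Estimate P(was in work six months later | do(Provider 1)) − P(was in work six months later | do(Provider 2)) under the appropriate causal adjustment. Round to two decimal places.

Provider 1 is higher inside every prior employment history stratum but Provider 2 is higher in aggregate. Whether to stratify depends on how prior employment history relates to the programme.
Prior employment history is set before the programme has any effect — it is not caused by the programme — and it independently drives the outcome. That makes it a confounder, so the causal comparison is within prior employment history levels.
Adjusting over the population distribution of prior employment history: 0.334·(0.842−0.784) + 0.331·(0.736−0.604) + 0.334·(0.352−0.105) = +0.146.

+0.15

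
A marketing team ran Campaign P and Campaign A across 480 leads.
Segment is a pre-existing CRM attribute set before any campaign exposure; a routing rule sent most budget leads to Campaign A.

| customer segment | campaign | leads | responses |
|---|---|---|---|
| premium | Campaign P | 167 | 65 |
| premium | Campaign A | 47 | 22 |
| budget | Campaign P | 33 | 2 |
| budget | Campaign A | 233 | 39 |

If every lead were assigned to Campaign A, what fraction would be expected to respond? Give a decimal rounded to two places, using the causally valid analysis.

Nothing the campaign does changes customer segment; the imbalance is an allocation artefact. With customer segment also predicting the outcome, the pooled figure is confounded, and the within-stratum comparison is the causal one.
Standardising Campaign A to the population customer segment mix: 0.446·22/47 + 0.554·39/233 = 0.301.

0.30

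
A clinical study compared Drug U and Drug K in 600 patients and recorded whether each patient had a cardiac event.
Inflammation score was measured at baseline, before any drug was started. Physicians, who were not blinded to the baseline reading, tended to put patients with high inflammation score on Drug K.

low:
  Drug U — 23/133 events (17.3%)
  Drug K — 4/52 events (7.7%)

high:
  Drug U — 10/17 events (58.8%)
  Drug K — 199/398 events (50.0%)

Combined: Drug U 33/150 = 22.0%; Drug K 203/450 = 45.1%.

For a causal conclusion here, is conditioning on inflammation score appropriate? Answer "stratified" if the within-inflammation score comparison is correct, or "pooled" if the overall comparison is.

stratified

Within every inflammation score level Drug K has the lower rate, yet pooled Drug U does — Simpson's reversal.
The imbalance in inflammation score arose from how patients were allocated, not from anything the drug did; and inflammation score independently affects the outcome. The pooled gap is confounded — condition on inflammation score.
Within each level — low: 17.3% vs 7.7%; high: 58.8% vs 50.0% — Drug K is lower every time.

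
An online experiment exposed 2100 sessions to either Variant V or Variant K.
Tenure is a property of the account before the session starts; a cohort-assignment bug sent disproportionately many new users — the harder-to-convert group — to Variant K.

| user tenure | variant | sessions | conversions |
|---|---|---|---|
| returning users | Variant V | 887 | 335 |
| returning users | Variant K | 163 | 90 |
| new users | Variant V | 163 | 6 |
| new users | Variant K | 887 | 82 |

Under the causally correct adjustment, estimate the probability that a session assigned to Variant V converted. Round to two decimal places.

0.21

The user tenure-specific comparison favours Variant K throughout, but the pooled figures favour Variant V. The question is whether to condition on user tenure.
User tenure differs across variants for reasons unrelated to any effect of the variant itself, and it separately predicts the outcome — a classic confounder. We must compare within user tenure levels.
Standardising Variant V to the population user tenure mix: 0.500·335/887 + 0.500·6/163 = 0.207.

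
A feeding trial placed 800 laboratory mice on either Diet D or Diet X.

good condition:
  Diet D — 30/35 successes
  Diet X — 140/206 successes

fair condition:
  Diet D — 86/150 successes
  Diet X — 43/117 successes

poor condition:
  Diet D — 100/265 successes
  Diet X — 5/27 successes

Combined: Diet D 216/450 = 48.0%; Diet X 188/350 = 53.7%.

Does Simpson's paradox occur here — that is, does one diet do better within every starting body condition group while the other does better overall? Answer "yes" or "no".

yes

Within each starting body condition level (good condition 85.7% vs 68.0%; fair condition 57.3% vs 36.8%; poor condition 37.7% vs 18.5%), Diet D has the higher rate every time. Pooled: 48.0% vs 53.7% — Diet X has the higher rate overall. The two comparisons disagree.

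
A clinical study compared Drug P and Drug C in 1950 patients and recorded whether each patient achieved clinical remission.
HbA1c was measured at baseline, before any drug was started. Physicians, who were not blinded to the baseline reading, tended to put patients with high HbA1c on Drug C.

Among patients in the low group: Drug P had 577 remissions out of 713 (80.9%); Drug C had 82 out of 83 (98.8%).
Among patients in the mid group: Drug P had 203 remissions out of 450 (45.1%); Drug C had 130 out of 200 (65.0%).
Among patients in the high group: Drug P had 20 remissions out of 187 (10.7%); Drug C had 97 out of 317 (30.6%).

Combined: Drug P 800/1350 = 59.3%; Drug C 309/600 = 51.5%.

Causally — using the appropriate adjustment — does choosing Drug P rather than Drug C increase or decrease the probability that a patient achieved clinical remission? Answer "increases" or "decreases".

The HbA1c-specific comparison favours Drug C throughout, but the pooled figures favour Drug P. The question is whether to condition on HbA1c.
HbA1c is set before the drug has any effect — it is not caused by the drug — and it independently drives the outcome. That makes it a confounder, so the causal comparison is within HbA1c levels.
Within each level — low: 80.9% vs 98.8%; mid: 45.1% vs 65.0%; high: 10.7% vs 30.6% — Drug C is higher every time.

decreases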